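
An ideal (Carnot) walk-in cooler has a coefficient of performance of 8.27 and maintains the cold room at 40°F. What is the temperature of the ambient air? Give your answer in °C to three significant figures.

COP_R = T_C/(T_H − T_C) gives T_H − T_C = T_C/COP.
With T_C = 277.59 K, T_H = 277.59 × (1 + 1/8.27) = 311.16 K.
Converting, 311.16 K = 38.01°C.

38.0 °C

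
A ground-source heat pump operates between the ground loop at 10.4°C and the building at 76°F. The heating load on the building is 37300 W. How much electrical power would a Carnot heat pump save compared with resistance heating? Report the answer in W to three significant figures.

In absolute terms T_C = 283.55 K and T_H = 297.59 K, so ΔT = 14.04 K.
COP_Carnot = T_H/ΔT = 297.59/14.04 = 21.19.
Resistance heating needs Ẇ_res = Q̇_H = 37300 W; the reversible heat pump needs only Ẇ_hp = Q̇_H/COP = 1760 W.
Saving = 37300 − 1760 = 35540 W.

35500 W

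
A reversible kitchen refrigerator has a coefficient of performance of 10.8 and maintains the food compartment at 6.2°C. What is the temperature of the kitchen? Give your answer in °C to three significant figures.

COP_R = T_C/(T_H − T_C) gives T_H − T_C = T_C/COP.
With T_C = 279.35 K, T_H = 279.35 × (1 + 1/10.8) = 305.22 K.
Converting, 305.22 K = 32.07°C.

32.1 °C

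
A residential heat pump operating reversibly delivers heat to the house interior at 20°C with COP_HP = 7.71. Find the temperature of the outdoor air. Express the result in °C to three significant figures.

COP_HP = T_H/(T_H − T_C) gives T_H − T_C = T_H/COP.
With T_H = 293.15 K, T_C = 293.15 × (1 − 1/7.71) = 255.13 K.
Converting, 255.13 K = -18.02°C.

-18.0 °C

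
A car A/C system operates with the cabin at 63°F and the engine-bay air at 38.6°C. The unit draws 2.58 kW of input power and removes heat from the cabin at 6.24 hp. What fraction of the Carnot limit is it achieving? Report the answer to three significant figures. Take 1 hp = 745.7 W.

0.133

Converting, Q̇_C = 6.240 hp = 4.653 kW, so COP_actual = Q̇_C/Ẇ = 4.653/2.580 = 1.804.
In absolute terms T_C = 290.37 K and T_H = 311.75 K, so ΔT = 21.38 K.
COP_Carnot = T_C/ΔT = 290.37/21.38 = 13.58.
η_II = COP_actual/COP_Carnot = 1.804/13.58 = 0.1328.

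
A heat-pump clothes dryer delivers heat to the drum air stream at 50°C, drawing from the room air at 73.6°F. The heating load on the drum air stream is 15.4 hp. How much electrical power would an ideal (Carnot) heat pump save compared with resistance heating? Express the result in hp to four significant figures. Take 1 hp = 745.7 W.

14.12 hp

In absolute terms T_C = 296.26 K and T_H = 323.15 K, so ΔT = 26.89 K.
COP_Carnot = T_H/ΔT = 323.15/26.89 = 12.02.
Resistance heating needs Ẇ_res = Q̇_H = 15.40 hp; the reversible heat pump needs only Ẇ_hp = Q̇_H/COP = 1.281 hp.
Saving = 15.40 − 1.281 = 14.12 hp.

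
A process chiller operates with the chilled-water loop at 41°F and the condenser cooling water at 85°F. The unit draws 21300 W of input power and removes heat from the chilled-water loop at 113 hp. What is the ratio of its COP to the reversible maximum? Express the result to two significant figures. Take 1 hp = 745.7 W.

0.35

Converting, Q̇_C = 113.0 hp = 84260 W, so COP_actual = Q̇_C/Ẇ = 84260/21300 = 3.956.
In absolute terms T_C = 278.15 K and T_H = 302.59 K, so ΔT = 24.44 K.
COP_Carnot = T_C/ΔT = 278.15/24.44 = 11.38.
η_II = COP_actual/COP_Carnot = 3.956/11.38 = 0.3477.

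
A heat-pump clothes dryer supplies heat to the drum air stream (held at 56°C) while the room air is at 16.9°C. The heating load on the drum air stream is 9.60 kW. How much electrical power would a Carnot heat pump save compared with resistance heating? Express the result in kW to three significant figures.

8.46 kW

In absolute terms T_C = 290.05 K and T_H = 329.15 K, so ΔT = 39.10 K.
COP_Carnot = T_H/ΔT = 329.15/39.10 = 8.418.
Resistance heating needs Ẇ_res = Q̇_H = 9.600 kW; the reversible heat pump needs only Ẇ_hp = Q̇_H/COP = 1.140 kW.
Saving = 9.600 − 1.140 = 8.460 kW.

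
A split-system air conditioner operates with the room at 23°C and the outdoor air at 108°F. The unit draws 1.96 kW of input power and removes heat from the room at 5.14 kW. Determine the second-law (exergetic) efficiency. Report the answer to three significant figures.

COP_actual = Q̇_C/Ẇ = 5.140/1.960 = 2.622.
In absolute terms T_C = 296.15 K and T_H = 315.37 K, so ΔT = 19.22 K.
COP_Carnot = T_C/ΔT = 296.15/19.22 = 15.41.
η_II = COP_actual/COP_Carnot = 2.622/15.41 = 0.1702.

0.170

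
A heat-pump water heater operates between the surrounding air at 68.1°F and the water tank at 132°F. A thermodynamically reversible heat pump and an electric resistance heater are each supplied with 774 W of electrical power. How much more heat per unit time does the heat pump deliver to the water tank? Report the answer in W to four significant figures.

6393 W

In absolute terms T_C = 293.21 K and T_H = 328.71 K, so ΔT = 35.50 K.
COP_Carnot = T_H/ΔT = 328.71/35.50 = 9.259.
The heat pump delivers Q̇_H = COP × Ẇ = 7167 W; the resistance heater delivers Ẇ = 774.0 W.
Extra = (COP − 1)·Ẇ = 6393 W.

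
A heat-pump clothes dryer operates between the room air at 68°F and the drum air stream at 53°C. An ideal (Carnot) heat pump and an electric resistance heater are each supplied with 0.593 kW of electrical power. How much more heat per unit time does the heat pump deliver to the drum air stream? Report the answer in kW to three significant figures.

5.27 kW

In absolute terms T_C = 293.15 K and T_H = 326.15 K, so ΔT = 33.00 K.
COP_Carnot = T_H/ΔT = 326.15/33.00 = 9.883.
The heat pump delivers Q̇_H = COP × Ẇ = 5.861 kW; the resistance heater delivers Ẇ = 0.5930 kW.
Extra = (COP − 1)·Ẇ = 5.268 kW.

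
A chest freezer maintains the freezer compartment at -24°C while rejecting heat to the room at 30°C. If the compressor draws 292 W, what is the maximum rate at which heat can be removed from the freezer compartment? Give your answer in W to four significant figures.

In absolute terms T_C = 249.15 K and T_H = 303.15 K, so ΔT = 54.00 K.
COP_Carnot = T_C/ΔT = 249.15/54.00 = 4.614.
Q̇_max = COP_Carnot × Ẇ = 4.614 × 292.0 W = 1347 W.

1347 W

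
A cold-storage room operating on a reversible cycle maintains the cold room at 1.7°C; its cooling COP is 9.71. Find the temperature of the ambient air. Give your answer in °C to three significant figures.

30.0 °C

COP_R = T_C/(T_H − T_C) gives T_H − T_C = T_C/COP.
With T_C = 274.85 K, T_H = 274.85 × (1 + 1/9.71) = 303.16 K.
Converting, 303.16 K = 30.01°C.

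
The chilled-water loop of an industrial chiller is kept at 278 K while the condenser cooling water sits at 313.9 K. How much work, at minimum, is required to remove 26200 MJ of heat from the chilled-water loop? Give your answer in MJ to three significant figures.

3380 MJ

The reservoir spacing is ΔT = 313.9 − 278 = 35.90 K.
The reversible limit is COP_R = T_C/ΔT = 7.744, so W_min = Q_C/COP = Q_C·ΔT/T_C.
W_min = 26200 × 35.90/278.00 = 3383 MJ.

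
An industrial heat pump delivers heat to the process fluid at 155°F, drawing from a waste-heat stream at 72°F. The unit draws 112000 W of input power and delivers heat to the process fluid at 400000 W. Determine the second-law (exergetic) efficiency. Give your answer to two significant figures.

0.48

COP_actual = Q̇_H/Ẇ = 400000/112000 = 3.571.
In absolute terms T_C = 295.37 K and T_H = 341.48 K, so ΔT = 46.11 K.
COP_Carnot = T_H/ΔT = 341.48/46.11 = 7.406.
η_II = COP_actual/COP_Carnot = 3.571/7.406 = 0.4823.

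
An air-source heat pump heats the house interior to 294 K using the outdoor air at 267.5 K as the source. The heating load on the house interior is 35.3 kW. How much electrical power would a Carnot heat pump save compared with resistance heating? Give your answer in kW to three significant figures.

32.1 kW

The reservoir spacing is ΔT = 294 − 267.5 = 26.50 K.
COP_Carnot = T_H/ΔT = 294.00/26.50 = 11.09.
Resistance heating needs Ẇ_res = Q̇_H = 35.30 kW; the reversible heat pump needs only Ẇ_hp = Q̇_H/COP = 3.182 kW.
Saving = 35.30 − 3.182 = 32.12 kW.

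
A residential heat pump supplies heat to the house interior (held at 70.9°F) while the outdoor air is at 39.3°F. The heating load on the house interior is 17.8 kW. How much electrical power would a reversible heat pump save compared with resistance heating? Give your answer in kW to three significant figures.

16.7 kW

In absolute terms T_C = 277.21 K and T_H = 294.76 K, so ΔT = 17.56 K.
COP_Carnot = T_H/ΔT = 294.76/17.56 = 16.79.
Resistance heating needs Ẇ_res = Q̇_H = 17.80 kW; the reversible heat pump needs only Ẇ_hp = Q̇_H/COP = 1.060 kW.
Saving = 17.80 − 1.060 = 16.74 kW.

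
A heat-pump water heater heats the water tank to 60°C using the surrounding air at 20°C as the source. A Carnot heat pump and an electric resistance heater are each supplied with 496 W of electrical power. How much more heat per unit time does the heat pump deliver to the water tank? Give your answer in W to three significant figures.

3640 W

In absolute terms T_C = 293.15 K and T_H = 333.15 K, so ΔT = 40.00 K.
COP_Carnot = T_H/ΔT = 333.15/40.00 = 8.329.
The heat pump delivers Q̇_H = COP × Ẇ = 4131 W; the resistance heater delivers Ẇ = 496.0 W.
Extra = (COP − 1)·Ẇ = 3635 W.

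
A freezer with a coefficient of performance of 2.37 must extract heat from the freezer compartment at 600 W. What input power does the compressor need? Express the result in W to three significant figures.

253 W

Ẇ = Q̇_C/COP = 600.0/2.37 = 253.2 W.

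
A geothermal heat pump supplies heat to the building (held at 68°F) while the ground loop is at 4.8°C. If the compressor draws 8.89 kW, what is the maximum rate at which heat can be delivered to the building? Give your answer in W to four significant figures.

In absolute terms T_C = 277.95 K and T_H = 293.15 K, so ΔT = 15.20 K.
COP_Carnot = T_H/ΔT = 293.15/15.20 = 19.29.
Q̇_max = COP_Carnot × Ẇ = 19.29 × 8.890 kW = 171.5 kW = 171500 W.

171500 W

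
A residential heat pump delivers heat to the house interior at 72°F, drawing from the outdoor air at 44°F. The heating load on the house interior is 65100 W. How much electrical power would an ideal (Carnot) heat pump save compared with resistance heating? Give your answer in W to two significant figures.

In absolute terms T_C = 279.82 K and T_H = 295.37 K, so ΔT = 15.56 K.
COP_Carnot = T_H/ΔT = 295.37/15.56 = 18.99.
Resistance heating needs Ẇ_res = Q̇_H = 65100 W; the reversible heat pump needs only Ẇ_hp = Q̇_H/COP = 3428 W.
Saving = 65100 − 3428 = 61670 W.

62000 W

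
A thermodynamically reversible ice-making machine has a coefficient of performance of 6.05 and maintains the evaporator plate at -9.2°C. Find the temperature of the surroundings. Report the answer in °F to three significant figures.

COP_R = T_C/(T_H − T_C) gives T_H − T_C = T_C/COP.
With T_C = 263.95 K, T_H = 263.95 × (1 + 1/6.05) = 307.58 K.
Converting, 307.58 K = 93.97°F.

94.0 °F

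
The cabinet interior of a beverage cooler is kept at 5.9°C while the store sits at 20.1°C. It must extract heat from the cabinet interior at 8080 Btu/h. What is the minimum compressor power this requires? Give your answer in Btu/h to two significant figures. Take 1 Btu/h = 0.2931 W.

In absolute terms T_C = 279.05 K and T_H = 293.25 K, so ΔT = 14.20 K.
COP_Carnot = T_C/ΔT = 279.05/14.20 = 19.65.
Ẇ_min = Q̇/COP_Carnot = 8080/19.65 = 411.2 Btu/h.

410 Btu/h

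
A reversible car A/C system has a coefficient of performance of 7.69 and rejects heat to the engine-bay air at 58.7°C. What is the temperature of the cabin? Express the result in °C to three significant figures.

For a Carnot refrigerator COP_R = T_C/(T_H − T_C), so T_C = COP·T_H/(1 + COP).
With T_H = 331.85 K, T_C = 7.69 × 331.85/8.690 = 293.66 K.
Converting, 293.66 K = 20.51°C.

20.5 °C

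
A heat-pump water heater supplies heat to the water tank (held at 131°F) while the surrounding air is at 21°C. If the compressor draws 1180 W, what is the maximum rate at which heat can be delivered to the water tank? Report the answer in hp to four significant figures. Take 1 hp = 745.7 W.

In absolute terms T_C = 294.15 K and T_H = 328.15 K, so ΔT = 34.00 K.
COP_Carnot = T_H/ΔT = 328.15/34.00 = 9.651.
Q̇_max = COP_Carnot × Ẇ = 9.651 × 1180 W = 11390 W = 15.27 hp.

15.27 hp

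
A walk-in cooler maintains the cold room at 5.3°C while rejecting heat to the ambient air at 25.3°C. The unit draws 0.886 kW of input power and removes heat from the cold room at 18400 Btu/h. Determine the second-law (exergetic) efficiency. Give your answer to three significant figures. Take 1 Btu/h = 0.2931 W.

Converting, Q̇_C = 18400 Btu/h = 5.393 kW, so COP_actual = Q̇_C/Ẇ = 5.393/0.8860 = 6.087.
In absolute terms T_C = 278.45 K and T_H = 298.45 K, so ΔT = 20.00 K.
COP_Carnot = T_C/ΔT = 278.45/20.00 = 13.92.
η_II = COP_actual/COP_Carnot = 6.087/13.92 = 0.4372.

0.437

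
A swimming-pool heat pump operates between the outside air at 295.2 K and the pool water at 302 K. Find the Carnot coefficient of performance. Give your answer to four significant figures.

The reservoir spacing is ΔT = 302 − 295.2 = 6.800 K.
For a reversible cycle, COP_Carnot = T_H/ΔT = 302.00/6.800 = 44.41.

44.41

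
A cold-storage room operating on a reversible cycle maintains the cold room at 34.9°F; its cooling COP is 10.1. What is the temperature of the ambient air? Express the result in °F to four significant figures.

COP_R = T_C/(T_H − T_C) gives T_H − T_C = T_C/COP.
With T_C = 274.76 K, T_H = 274.76 × (1 + 1/10.1) = 301.97 K.
Converting, 301.97 K = 83.87°F.

83.87 °F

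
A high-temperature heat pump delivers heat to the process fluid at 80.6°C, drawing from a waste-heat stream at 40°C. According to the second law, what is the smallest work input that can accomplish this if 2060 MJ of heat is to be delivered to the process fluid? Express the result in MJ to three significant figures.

236 MJ

In absolute terms T_C = 313.15 K and T_H = 353.75 K, so ΔT = 40.60 K.
The reversible limit is COP_HP = T_H/ΔT = 8.713, so W_min = Q_H/COP = Q_H·ΔT/T_H.
W_min = 2060 × 40.60/353.75 = 236.4 MJ.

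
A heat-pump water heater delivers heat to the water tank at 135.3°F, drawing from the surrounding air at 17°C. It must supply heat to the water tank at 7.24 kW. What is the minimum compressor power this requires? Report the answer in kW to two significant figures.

In absolute terms T_C = 290.15 K and T_H = 330.54 K, so ΔT = 40.39 K.
COP_Carnot = T_H/ΔT = 330.54/40.39 = 8.184.
Ẇ_min = Q̇/COP_Carnot = 7.240/8.184 = 0.8847 kW.

0.88 kW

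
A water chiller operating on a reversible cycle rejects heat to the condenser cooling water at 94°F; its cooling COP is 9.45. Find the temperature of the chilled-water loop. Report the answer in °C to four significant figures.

For a Carnot refrigerator COP_R = T_C/(T_H − T_C), so T_C = COP·T_H/(1 + COP).
With T_H = 307.59 K, T_C = 9.45 × 307.59/10.45 = 278.16 K.
Converting, 278.16 K = 5.01°C.

5.010 °C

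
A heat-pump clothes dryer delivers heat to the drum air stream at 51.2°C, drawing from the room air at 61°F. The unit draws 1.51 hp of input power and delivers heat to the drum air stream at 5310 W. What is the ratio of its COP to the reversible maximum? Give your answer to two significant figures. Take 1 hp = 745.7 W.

0.51

Converting, Q̇_H = 5310 W = 7.121 hp, so COP_actual = Q̇_H/Ẇ = 7.121/1.510 = 4.716.
In absolute terms T_C = 289.26 K and T_H = 324.35 K, so ΔT = 35.09 K.
COP_Carnot = T_H/ΔT = 324.35/35.09 = 9.244.
η_II = COP_actual/COP_Carnot = 4.716/9.244 = 0.5102.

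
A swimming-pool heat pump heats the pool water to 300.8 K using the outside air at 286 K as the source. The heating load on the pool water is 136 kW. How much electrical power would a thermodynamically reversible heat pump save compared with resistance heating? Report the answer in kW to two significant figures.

The reservoir spacing is ΔT = 300.8 − 286 = 14.80 K.
COP_Carnot = T_H/ΔT = 300.80/14.80 = 20.32.
Resistance heating needs Ẇ_res = Q̇_H = 136.0 kW; the reversible heat pump needs only Ẇ_hp = Q̇_H/COP = 6.691 kW.
Saving = 136.0 − 6.691 = 129.3 kW.

130 kW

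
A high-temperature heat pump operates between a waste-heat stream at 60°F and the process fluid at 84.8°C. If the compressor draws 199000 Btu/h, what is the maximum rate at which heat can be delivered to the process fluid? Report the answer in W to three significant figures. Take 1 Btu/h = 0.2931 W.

In absolute terms T_C = 288.71 K and T_H = 357.95 K, so ΔT = 69.24 K.
COP_Carnot = T_H/ΔT = 357.95/69.24 = 5.169.
Q̇_max = COP_Carnot × Ẇ = 5.169 × 199000 Btu/h = 1029000 Btu/h = 301500 W.

302000 W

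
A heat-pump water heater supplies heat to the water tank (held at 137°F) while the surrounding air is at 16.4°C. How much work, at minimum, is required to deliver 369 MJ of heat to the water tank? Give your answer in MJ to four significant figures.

In absolute terms T_C = 289.55 K and T_H = 331.48 K, so ΔT = 41.93 K.
The reversible limit is COP_HP = T_H/ΔT = 7.905, so W_min = Q_H/COP = Q_H·ΔT/T_H.
W_min = 369.0 × 41.93/331.48 = 46.68 MJ.

46.68 MJ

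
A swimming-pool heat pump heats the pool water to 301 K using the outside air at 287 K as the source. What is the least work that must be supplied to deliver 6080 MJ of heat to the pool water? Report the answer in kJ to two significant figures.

280000 kJ

The reservoir spacing is ΔT = 301 − 287 = 14.00 K.
The reversible limit is COP_HP = T_H/ΔT = 21.50, so W_min = Q_H/COP = Q_H·ΔT/T_H.
W_min = 6080 × 14.00/301.00 = 282.8 MJ = 282800 kJ.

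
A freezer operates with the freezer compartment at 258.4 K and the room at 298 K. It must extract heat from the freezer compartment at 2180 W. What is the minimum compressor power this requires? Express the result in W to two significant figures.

The reservoir spacing is ΔT = 298 − 258.4 = 39.60 K.
COP_Carnot = T_C/ΔT = 258.40/39.60 = 6.525.
Ẇ_min = Q̇/COP_Carnot = 2180/6.525 = 334.1 W.

330 W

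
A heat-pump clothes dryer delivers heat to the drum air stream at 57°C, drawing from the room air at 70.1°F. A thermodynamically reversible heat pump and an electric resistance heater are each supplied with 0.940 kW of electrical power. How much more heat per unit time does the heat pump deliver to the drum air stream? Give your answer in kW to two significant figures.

7.7 kW

In absolute terms T_C = 294.32 K and T_H = 330.15 K, so ΔT = 35.83 K.
COP_Carnot = T_H/ΔT = 330.15/35.83 = 9.213.
The heat pump delivers Q̇_H = COP × Ẇ = 8.661 kW; the resistance heater delivers Ẇ = 0.9400 kW.
Extra = (COP − 1)·Ẇ = 7.721 kW.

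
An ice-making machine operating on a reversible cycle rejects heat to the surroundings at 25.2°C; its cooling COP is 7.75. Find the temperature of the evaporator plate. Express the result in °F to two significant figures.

For a Carnot refrigerator COP_R = T_C/(T_H − T_C), so T_C = COP·T_H/(1 + COP).
With T_H = 298.35 K, T_C = 7.75 × 298.35/8.750 = 264.25 K.
Converting, 264.25 K = 15.99°F.

16 °F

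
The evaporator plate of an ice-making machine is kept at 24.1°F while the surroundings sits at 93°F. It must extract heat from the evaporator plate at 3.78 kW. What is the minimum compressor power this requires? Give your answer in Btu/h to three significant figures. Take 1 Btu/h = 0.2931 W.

In absolute terms T_C = 268.76 K and T_H = 307.04 K, so ΔT = 38.28 K.
COP_Carnot = T_C/ΔT = 268.76/38.28 = 7.021.
Ẇ_min = Q̇/COP_Carnot = 3.780/7.021 = 0.5384 kW = 1837 Btu/h.

1840 Btu/h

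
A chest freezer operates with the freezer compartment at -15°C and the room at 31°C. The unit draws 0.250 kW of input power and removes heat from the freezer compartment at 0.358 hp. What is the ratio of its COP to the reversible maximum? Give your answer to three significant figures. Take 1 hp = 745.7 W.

Converting, Q̇_C = 0.3580 hp = 0.2670 kW, so COP_actual = Q̇_C/Ẇ = 0.2670/0.2500 = 1.068.
In absolute terms T_C = 258.15 K and T_H = 304.15 K, so ΔT = 46.00 K.
COP_Carnot = T_C/ΔT = 258.15/46.00 = 5.612.
η_II = COP_actual/COP_Carnot = 1.068/5.612 = 0.1903.

0.190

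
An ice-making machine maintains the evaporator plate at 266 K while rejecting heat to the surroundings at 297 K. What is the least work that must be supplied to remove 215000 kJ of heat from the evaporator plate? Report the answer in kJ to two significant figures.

The reservoir spacing is ΔT = 297 − 266 = 31.00 K.
The reversible limit is COP_R = T_C/ΔT = 8.581, so W_min = Q_C/COP = Q_C·ΔT/T_C.
W_min = 215000 × 31.00/266.00 = 25060 kJ.

25000 kJ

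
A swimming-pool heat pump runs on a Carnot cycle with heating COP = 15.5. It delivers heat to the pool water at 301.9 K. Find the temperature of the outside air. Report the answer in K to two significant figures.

280 K

COP_HP = T_H/(T_H − T_C) gives T_H − T_C = T_H/COP.
With T_H = 301.90 K, T_C = 301.90 × (1 − 1/15.5) = 282.42 K.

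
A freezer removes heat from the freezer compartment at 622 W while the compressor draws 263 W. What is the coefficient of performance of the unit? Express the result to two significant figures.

The first law gives Q̇_H = Q̇_C + Ẇ, so the three rates are Q̇_C = 622.0, Q̇_H = 885.0, Ẇ = 263.0 W.
COP_R = Q̇_C/Ẇ = 622.0/263.0 = 2.365.

2.4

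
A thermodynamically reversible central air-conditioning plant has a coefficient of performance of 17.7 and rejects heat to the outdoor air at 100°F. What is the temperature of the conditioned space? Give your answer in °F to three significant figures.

For a Carnot refrigerator COP_R = T_C/(T_H − T_C), so T_C = COP·T_H/(1 + COP).
With T_H = 310.93 K, T_C = 17.7 × 310.93/18.70 = 294.30 K.
Converting, 294.30 K = 70.07°F.

70.1 °F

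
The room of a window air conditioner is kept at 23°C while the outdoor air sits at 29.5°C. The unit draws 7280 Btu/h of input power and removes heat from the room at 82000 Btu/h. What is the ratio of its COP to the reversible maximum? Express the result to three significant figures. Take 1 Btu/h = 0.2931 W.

COP_actual = Q̇_C/Ẇ = 82000/7280 = 11.26.
In absolute terms T_C = 296.15 K and T_H = 302.65 K, so ΔT = 6.500 K.
COP_Carnot = T_C/ΔT = 296.15/6.500 = 45.56.
η_II = COP_actual/COP_Carnot = 11.26/45.56 = 0.2472.

0.247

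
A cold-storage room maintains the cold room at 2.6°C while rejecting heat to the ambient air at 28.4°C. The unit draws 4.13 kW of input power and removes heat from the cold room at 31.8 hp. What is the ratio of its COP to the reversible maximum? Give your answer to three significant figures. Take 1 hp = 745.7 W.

Converting, Q̇_C = 31.80 hp = 23.71 kW, so COP_actual = Q̇_C/Ẇ = 23.71/4.130 = 5.742.
In absolute terms T_C = 275.75 K and T_H = 301.55 K, so ΔT = 25.80 K.
COP_Carnot = T_C/ΔT = 275.75/25.80 = 10.69.
η_II = COP_actual/COP_Carnot = 5.742/10.69 = 0.5372.

0.537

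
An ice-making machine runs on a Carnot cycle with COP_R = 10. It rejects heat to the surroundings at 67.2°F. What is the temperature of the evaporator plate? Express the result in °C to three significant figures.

-7.05 °C

For a Carnot refrigerator COP_R = T_C/(T_H − T_C), so T_C = COP·T_H/(1 + COP).
With T_H = 292.71 K, T_C = 10 × 292.71/11.00 = 266.10 K.
Converting, 266.10 K = -7.05°C.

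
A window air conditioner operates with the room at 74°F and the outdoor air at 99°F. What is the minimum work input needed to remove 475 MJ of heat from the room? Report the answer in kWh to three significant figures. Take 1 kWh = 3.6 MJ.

In absolute terms T_C = 296.48 K and T_H = 310.37 K, so ΔT = 13.89 K.
The reversible limit is COP_R = T_C/ΔT = 21.35, so W_min = Q_C/COP = Q_C·ΔT/T_C.
W_min = 475.0 × 13.89/296.48 = 22.25 MJ = 6.181 kWh.

6.18 kWh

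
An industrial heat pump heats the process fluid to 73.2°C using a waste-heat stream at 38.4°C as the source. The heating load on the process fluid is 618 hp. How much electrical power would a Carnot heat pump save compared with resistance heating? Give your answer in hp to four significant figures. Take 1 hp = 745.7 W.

In absolute terms T_C = 311.55 K and T_H = 346.35 K, so ΔT = 34.80 K.
COP_Carnot = T_H/ΔT = 346.35/34.80 = 9.953.
Resistance heating needs Ẇ_res = Q̇_H = 618.0 hp; the reversible heat pump needs only Ẇ_hp = Q̇_H/COP = 62.09 hp.
Saving = 618.0 − 62.09 = 555.9 hp.

555.9 hp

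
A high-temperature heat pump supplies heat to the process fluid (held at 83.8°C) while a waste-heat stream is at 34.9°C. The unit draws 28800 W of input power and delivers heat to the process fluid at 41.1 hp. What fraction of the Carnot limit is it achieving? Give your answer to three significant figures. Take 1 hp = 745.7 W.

Converting, Q̇_H = 41.10 hp = 30650 W, so COP_actual = Q̇_H/Ẇ = 30650/28800 = 1.064.
In absolute terms T_C = 308.05 K and T_H = 356.95 K, so ΔT = 48.90 K.
COP_Carnot = T_H/ΔT = 356.95/48.90 = 7.300.
η_II = COP_actual/COP_Carnot = 1.064/7.300 = 0.1458.

0.146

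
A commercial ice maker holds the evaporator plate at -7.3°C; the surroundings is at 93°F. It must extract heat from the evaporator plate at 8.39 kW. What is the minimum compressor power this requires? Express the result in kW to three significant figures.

In absolute terms T_C = 265.85 K and T_H = 307.04 K, so ΔT = 41.19 K.
COP_Carnot = T_C/ΔT = 265.85/41.19 = 6.454.
Ẇ_min = Q̇/COP_Carnot = 8.390/6.454 = 1.300 kW.

1.30 kW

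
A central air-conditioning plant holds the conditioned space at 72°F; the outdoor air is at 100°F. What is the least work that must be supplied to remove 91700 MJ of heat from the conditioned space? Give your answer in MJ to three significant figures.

4830 MJ

In absolute terms T_C = 295.37 K and T_H = 310.93 K, so ΔT = 15.56 K.
The reversible limit is COP_R = T_C/ΔT = 18.99, so W_min = Q_C/COP = Q_C·ΔT/T_C.
W_min = 91700 × 15.56/295.37 = 4829 MJ.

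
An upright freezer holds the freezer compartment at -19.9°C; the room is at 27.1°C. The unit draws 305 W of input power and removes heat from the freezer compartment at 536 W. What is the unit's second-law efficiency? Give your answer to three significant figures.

0.326

COP_actual = Q̇_C/Ẇ = 536.0/305.0 = 1.757.
In absolute terms T_C = 253.25 K and T_H = 300.25 K, so ΔT = 47.00 K.
COP_Carnot = T_C/ΔT = 253.25/47.00 = 5.388.
η_II = COP_actual/COP_Carnot = 1.757/5.388 = 0.3261.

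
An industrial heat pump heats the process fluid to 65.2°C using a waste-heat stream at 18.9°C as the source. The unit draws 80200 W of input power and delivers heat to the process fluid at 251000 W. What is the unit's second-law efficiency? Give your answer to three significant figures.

0.428

COP_actual = Q̇_H/Ẇ = 251000/80200 = 3.130.
In absolute terms T_C = 292.05 K and T_H = 338.35 K, so ΔT = 46.30 K.
COP_Carnot = T_H/ΔT = 338.35/46.30 = 7.308.
η_II = COP_actual/COP_Carnot = 3.130/7.308 = 0.4283.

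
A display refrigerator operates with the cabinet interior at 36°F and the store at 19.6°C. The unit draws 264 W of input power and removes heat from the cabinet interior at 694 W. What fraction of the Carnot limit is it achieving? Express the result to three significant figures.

0.166

COP_actual = Q̇_C/Ẇ = 694.0/264.0 = 2.629.
In absolute terms T_C = 275.37 K and T_H = 292.75 K, so ΔT = 17.38 K.
COP_Carnot = T_C/ΔT = 275.37/17.38 = 15.85.
η_II = COP_actual/COP_Carnot = 2.629/15.85 = 0.1659.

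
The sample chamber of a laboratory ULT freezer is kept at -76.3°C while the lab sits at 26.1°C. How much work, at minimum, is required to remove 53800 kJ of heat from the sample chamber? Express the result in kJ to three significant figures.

In absolute terms T_C = 196.85 K and T_H = 299.25 K, so ΔT = 102.4 K.
The reversible limit is COP_R = T_C/ΔT = 1.922, so W_min = Q_C/COP = Q_C·ΔT/T_C.
W_min = 53800 × 102.4/196.85 = 27990 kJ.

28000 kJ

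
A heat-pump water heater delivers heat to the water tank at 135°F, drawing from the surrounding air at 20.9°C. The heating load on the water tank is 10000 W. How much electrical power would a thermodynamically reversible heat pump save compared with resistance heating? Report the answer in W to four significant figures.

In absolute terms T_C = 294.05 K and T_H = 330.37 K, so ΔT = 36.32 K.
COP_Carnot = T_H/ΔT = 330.37/36.32 = 9.096.
Resistance heating needs Ẇ_res = Q̇_H = 10000 W; the reversible heat pump needs only Ẇ_hp = Q̇_H/COP = 1099 W.
Saving = 10000 − 1099 = 8901 W.

8901 W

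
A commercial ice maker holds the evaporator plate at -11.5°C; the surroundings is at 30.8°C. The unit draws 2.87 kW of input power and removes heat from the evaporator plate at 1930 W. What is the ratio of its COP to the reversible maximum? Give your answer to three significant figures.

0.109

Converting, Q̇_C = 1930 W = 1.930 kW, so COP_actual = Q̇_C/Ẇ = 1.930/2.870 = 0.6725.
In absolute terms T_C = 261.65 K and T_H = 303.95 K, so ΔT = 42.30 K.
COP_Carnot = T_C/ΔT = 261.65/42.30 = 6.186.
η_II = COP_actual/COP_Carnot = 0.6725/6.186 = 0.1087.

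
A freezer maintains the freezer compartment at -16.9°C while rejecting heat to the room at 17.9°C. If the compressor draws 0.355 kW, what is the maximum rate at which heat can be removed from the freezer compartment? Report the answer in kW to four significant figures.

2.614 kW

In absolute terms T_C = 256.25 K and T_H = 291.05 K, so ΔT = 34.80 K.
COP_Carnot = T_C/ΔT = 256.25/34.80 = 7.364.
Q̇_max = COP_Carnot × Ẇ = 7.364 × 0.3550 kW = 2.614 kW.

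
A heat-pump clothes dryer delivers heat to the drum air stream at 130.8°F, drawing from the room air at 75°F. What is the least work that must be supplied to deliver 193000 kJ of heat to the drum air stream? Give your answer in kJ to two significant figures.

In absolute terms T_C = 297.04 K and T_H = 328.04 K, so ΔT = 31.00 K.
The reversible limit is COP_HP = T_H/ΔT = 10.58, so W_min = Q_H/COP = Q_H·ΔT/T_H.
W_min = 193000 × 31.00/328.04 = 18240 kJ.

18000 kJ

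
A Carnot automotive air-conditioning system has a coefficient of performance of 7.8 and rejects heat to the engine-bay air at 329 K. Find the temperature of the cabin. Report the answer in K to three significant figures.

For a Carnot refrigerator COP_R = T_C/(T_H − T_C), so T_C = COP·T_H/(1 + COP).
With T_H = 329.00 K, T_C = 7.8 × 329.00/8.800 = 291.61 K.

292 K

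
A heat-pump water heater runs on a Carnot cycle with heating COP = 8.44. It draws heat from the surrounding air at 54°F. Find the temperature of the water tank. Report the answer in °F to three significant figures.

COP_HP = T_H/(T_H − T_C) rearranges to T_H = COP·T_C/(COP − 1).
With T_C = 285.37 K, T_H = 8.44 × 285.37/7.440 = 323.73 K.
Converting, 323.73 K = 123.04°F.

123 °F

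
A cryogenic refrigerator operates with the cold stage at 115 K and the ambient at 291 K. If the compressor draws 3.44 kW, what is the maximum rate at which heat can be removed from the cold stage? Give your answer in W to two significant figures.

The reservoir spacing is ΔT = 291 − 115 = 176.0 K.
COP_Carnot = T_C/ΔT = 115.00/176.0 = 0.6534.
Q̇_max = COP_Carnot × Ẇ = 0.6534 × 3.440 kW = 2.248 kW = 2248 W.

2200 W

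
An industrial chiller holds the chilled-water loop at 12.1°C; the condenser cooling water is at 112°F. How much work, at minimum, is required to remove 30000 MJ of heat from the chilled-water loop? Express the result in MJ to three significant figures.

3400 MJ

In absolute terms T_C = 285.25 K and T_H = 317.59 K, so ΔT = 32.34 K.
The reversible limit is COP_R = T_C/ΔT = 8.819, so W_min = Q_C/COP = Q_C·ΔT/T_C.
W_min = 30000 × 32.34/285.25 = 3402 MJ.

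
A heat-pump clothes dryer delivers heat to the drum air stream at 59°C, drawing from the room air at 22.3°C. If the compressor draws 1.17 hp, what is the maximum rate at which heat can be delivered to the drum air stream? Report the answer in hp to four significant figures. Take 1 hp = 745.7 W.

In absolute terms T_C = 295.45 K and T_H = 332.15 K, so ΔT = 36.70 K.
COP_Carnot = T_H/ΔT = 332.15/36.70 = 9.050.
Q̇_max = COP_Carnot × Ẇ = 9.050 × 1.170 hp = 10.59 hp.

10.59 hp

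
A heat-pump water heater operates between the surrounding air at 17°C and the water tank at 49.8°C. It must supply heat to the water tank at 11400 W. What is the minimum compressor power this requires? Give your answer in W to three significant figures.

1160 W

In absolute terms T_C = 290.15 K and T_H = 322.95 K, so ΔT = 32.80 K.
COP_Carnot = T_H/ΔT = 322.95/32.80 = 9.846.
Ẇ_min = Q̇/COP_Carnot = 11400/9.846 = 1158 W.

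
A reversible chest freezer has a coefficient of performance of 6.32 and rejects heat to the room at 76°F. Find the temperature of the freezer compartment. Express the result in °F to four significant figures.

For a Carnot refrigerator COP_R = T_C/(T_H − T_C), so T_C = COP·T_H/(1 + COP).
With T_H = 297.59 K, T_C = 6.32 × 297.59/7.320 = 256.94 K.
Converting, 256.94 K = 2.82°F.

2.821 °F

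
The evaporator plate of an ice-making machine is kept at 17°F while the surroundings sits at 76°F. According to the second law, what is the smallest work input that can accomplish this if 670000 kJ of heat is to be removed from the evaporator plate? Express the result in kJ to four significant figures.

In absolute terms T_C = 264.82 K and T_H = 297.59 K, so ΔT = 32.78 K.
The reversible limit is COP_R = T_C/ΔT = 8.079, so W_min = Q_C/COP = Q_C·ΔT/T_C.
W_min = 670000 × 32.78/264.82 = 82930 kJ.

82930 kJ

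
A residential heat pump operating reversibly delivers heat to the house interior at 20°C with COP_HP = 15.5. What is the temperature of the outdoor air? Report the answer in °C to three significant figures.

COP_HP = T_H/(T_H − T_C) gives T_H − T_C = T_H/COP.
With T_H = 293.15 K, T_C = 293.15 × (1 − 1/15.5) = 274.24 K.
Converting, 274.24 K = 1.09°C.

1.09 °C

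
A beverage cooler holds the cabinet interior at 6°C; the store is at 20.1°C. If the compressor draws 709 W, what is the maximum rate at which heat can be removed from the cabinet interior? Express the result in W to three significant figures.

14000 W

In absolute terms T_C = 279.15 K and T_H = 293.25 K, so ΔT = 14.10 K.
COP_Carnot = T_C/ΔT = 279.15/14.10 = 19.80.
Q̇_max = COP_Carnot × Ẇ = 19.80 × 709.0 W = 14040 W.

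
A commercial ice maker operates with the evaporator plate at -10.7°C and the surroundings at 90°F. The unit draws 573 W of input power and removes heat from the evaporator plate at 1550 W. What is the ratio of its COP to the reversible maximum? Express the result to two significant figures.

0.44

COP_actual = Q̇_C/Ẇ = 1550/573.0 = 2.705.
In absolute terms T_C = 262.45 K and T_H = 305.37 K, so ΔT = 42.92 K.
COP_Carnot = T_C/ΔT = 262.45/42.92 = 6.115.
η_II = COP_actual/COP_Carnot = 2.705/6.115 = 0.4424.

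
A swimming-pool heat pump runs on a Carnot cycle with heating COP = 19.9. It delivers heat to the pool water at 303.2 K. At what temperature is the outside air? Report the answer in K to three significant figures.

COP_HP = T_H/(T_H − T_C) gives T_H − T_C = T_H/COP.
With T_H = 303.20 K, T_C = 303.20 × (1 − 1/19.9) = 287.96 K.

288 K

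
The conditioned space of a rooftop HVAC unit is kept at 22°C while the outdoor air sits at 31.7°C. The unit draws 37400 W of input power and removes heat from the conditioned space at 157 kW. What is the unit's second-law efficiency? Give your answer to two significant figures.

Converting, Q̇_C = 157.0 kW = 157000 W, so COP_actual = Q̇_C/Ẇ = 157000/37400 = 4.198.
In absolute terms T_C = 295.15 K and T_H = 304.85 K, so ΔT = 9.700 K.
COP_Carnot = T_C/ΔT = 295.15/9.700 = 30.43.
η_II = COP_actual/COP_Carnot = 4.198/30.43 = 0.1380.

0.14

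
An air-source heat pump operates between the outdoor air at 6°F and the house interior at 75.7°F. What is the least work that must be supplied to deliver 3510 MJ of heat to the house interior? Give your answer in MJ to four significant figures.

In absolute terms T_C = 258.71 K and T_H = 297.43 K, so ΔT = 38.72 K.
The reversible limit is COP_HP = T_H/ΔT = 7.681, so W_min = Q_H/COP = Q_H·ΔT/T_H.
W_min = 3510 × 38.72/297.43 = 457.0 MJ.

457.0 MJ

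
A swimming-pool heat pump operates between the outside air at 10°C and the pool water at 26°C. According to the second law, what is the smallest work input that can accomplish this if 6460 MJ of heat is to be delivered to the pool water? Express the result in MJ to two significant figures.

350 MJ

In absolute terms T_C = 283.15 K and T_H = 299.15 K, so ΔT = 16.00 K.
The reversible limit is COP_HP = T_H/ΔT = 18.70, so W_min = Q_H/COP = Q_H·ΔT/T_H.
W_min = 6460 × 16.00/299.15 = 345.5 MJ.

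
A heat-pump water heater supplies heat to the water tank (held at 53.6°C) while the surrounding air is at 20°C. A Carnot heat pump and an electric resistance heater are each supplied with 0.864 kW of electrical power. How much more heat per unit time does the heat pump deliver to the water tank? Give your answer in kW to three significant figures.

7.54 kW

In absolute terms T_C = 293.15 K and T_H = 326.75 K, so ΔT = 33.60 K.
COP_Carnot = T_H/ΔT = 326.75/33.60 = 9.725.
The heat pump delivers Q̇_H = COP × Ẇ = 8.402 kW; the resistance heater delivers Ẇ = 0.8640 kW.
Extra = (COP − 1)·Ẇ = 7.538 kW.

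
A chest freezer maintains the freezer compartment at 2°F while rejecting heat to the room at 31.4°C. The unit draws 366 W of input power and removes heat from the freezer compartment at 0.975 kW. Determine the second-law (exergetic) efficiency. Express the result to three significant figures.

Converting, Q̇_C = 0.9750 kW = 975.0 W, so COP_actual = Q̇_C/Ẇ = 975.0/366.0 = 2.664.
In absolute terms T_C = 256.48 K and T_H = 304.55 K, so ΔT = 48.07 K.
COP_Carnot = T_C/ΔT = 256.48/48.07 = 5.336.
η_II = COP_actual/COP_Carnot = 2.664/5.336 = 0.4992.

0.499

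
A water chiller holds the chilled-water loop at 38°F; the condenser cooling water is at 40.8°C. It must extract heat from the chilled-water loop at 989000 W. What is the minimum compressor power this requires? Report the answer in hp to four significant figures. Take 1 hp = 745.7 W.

In absolute terms T_C = 276.48 K and T_H = 313.95 K, so ΔT = 37.47 K.
COP_Carnot = T_C/ΔT = 276.48/37.47 = 7.379.
Ẇ_min = Q̇/COP_Carnot = 989000/7.379 = 134000 W = 179.7 hp.

179.7 hp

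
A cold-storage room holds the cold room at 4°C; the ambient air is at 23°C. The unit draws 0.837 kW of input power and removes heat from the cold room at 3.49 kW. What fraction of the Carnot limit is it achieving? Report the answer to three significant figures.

COP_actual = Q̇_C/Ẇ = 3.490/0.8370 = 4.170.
In absolute terms T_C = 277.15 K and T_H = 296.15 K, so ΔT = 19.00 K.
COP_Carnot = T_C/ΔT = 277.15/19.00 = 14.59.
η_II = COP_actual/COP_Carnot = 4.170/14.59 = 0.2859.

0.286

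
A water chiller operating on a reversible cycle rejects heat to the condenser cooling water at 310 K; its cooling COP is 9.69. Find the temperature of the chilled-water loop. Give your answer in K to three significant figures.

281 K

For a Carnot refrigerator COP_R = T_C/(T_H − T_C), so T_C = COP·T_H/(1 + COP).
With T_H = 310.00 K, T_C = 9.69 × 310.00/10.69 = 281.00 K.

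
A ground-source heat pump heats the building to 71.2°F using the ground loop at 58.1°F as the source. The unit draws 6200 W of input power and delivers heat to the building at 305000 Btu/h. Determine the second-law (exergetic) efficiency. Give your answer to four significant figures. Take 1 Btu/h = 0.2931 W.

0.3558

Converting, Q̇_H = 305000 Btu/h = 89400 W, so COP_actual = Q̇_H/Ẇ = 89400/6200 = 14.42.
In absolute terms T_C = 287.65 K and T_H = 294.93 K, so ΔT = 7.278 K.
COP_Carnot = T_H/ΔT = 294.93/7.278 = 40.52.
η_II = COP_actual/COP_Carnot = 14.42/40.52 = 0.3558.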